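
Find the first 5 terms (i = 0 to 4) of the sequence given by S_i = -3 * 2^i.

This is a geometric sequence.
i=0: S_0 = -3 * 2^0 = -3
i=1: S_1 = -3 * 2^1 = -6
i=2: S_2 = -3 * 2^2 = -12
i=3: S_3 = -3 * 2^3 = -24
i=4: S_4 = -3 * 2^4 = -48
The first 5 terms are: [-3, -6, -12, -24, -48]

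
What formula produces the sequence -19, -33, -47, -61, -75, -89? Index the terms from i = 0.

Check differences: -33 - -19 = -14
-47 - -33 = -14
Common difference d = -14.
First term a = -19.
Formula: S_i = -19 - 14*i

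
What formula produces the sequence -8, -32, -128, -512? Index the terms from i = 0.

Check ratios: -32 / -8 = 4.0
Common ratio r = 4.
First term a = -8.
Formula: S_i = -8 * 4^i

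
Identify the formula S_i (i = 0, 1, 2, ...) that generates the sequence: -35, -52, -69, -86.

Check differences: -52 - -35 = -17
-69 - -52 = -17
Common difference d = -17.
First term a = -35.
Formula: S_i = -35 - 17*i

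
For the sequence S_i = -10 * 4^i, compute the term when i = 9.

S_9 = -10 * 4^9 = -10 * 262144 = -2621440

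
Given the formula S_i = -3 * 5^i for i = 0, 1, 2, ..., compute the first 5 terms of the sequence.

This is a geometric sequence.
i=0: S_0 = -3 * 5^0 = -3
i=1: S_1 = -3 * 5^1 = -15
i=2: S_2 = -3 * 5^2 = -75
i=3: S_3 = -3 * 5^3 = -375
i=4: S_4 = -3 * 5^4 = -1875
The first 5 terms are: [-3, -15, -75, -375, -1875]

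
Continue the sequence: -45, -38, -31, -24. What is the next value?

Differences: -38 - -45 = 7
This is an arithmetic sequence with common difference d = 7.
Next term = -24 + 7 = -17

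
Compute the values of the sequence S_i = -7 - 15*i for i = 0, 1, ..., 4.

This is an arithmetic sequence.
i=0: S_0 = -7 + -15*0 = -7
i=1: S_1 = -7 + -15*1 = -22
i=2: S_2 = -7 + -15*2 = -37
i=3: S_3 = -7 + -15*3 = -52
i=4: S_4 = -7 + -15*4 = -67
The first 5 terms are: [-7, -22, -37, -52, -67]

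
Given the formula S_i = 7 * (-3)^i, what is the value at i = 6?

S_6 = 7 * (-3)^6 = 7 * 729 = 5103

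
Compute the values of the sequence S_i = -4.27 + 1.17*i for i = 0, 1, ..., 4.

This is an arithmetic sequence.
i=0: S_0 = -4.27 + 1.17*0 = -4.27
i=1: S_1 = -4.27 + 1.17*1 = -3.1
i=2: S_2 = -4.27 + 1.17*2 = -1.93
i=3: S_3 = -4.27 + 1.17*3 = -0.76
i=4: S_4 = -4.27 + 1.17*4 = 0.41
The first 5 terms are: [-4.27, -3.1, -1.93, -0.76, 0.41]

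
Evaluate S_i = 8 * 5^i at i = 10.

S_10 = 8 * 5^10 = 8 * 9765625 = 78125000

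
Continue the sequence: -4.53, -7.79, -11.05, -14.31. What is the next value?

Differences: -7.79 - -4.53 = -3.26
This is an arithmetic sequence with common difference d = -3.26.
Next term = -14.31 + -3.26 = -17.57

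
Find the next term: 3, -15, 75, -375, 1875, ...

Ratios: -15 / 3 = -5.0
This is a geometric sequence with common ratio r = -5.
Next term = 1875 * -5 = -9375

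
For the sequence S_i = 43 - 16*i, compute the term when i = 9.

S_9 = 43 + -16*9 = 43 + -144 = -101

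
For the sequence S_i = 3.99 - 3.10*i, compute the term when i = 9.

S_9 = 3.99 + -3.1*9 = 3.99 + -27.9 = -23.91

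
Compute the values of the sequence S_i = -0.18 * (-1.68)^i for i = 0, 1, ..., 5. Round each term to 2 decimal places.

This is a geometric sequence.
i=0: S_0 = -0.18 * (-1.68)^0 = -0.18
i=1: S_1 = -0.18 * (-1.68)^1 ≈ 0.3
i=2: S_2 = -0.18 * (-1.68)^2 ≈ -0.51
i=3: S_3 = -0.18 * (-1.68)^3 ≈ 0.85
i=4: S_4 = -0.18 * (-1.68)^4 ≈ -1.43
i=5: S_5 = -0.18 * (-1.68)^5 ≈ 2.41
The first 6 terms are: [-0.18, 0.3, -0.51, 0.85, -1.43, 2.41]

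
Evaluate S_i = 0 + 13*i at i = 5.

S_5 = 0 + 13*5 = 0 + 65 = 65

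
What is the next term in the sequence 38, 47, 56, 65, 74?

Differences: 47 - 38 = 9
This is an arithmetic sequence with common difference d = 9.
Next term = 74 + 9 = 83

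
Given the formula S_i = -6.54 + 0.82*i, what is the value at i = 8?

S_8 = -6.54 + 0.82*8 = -6.54 + 6.56 = 0.02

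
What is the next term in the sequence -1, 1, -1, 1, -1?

Ratios: 1 / -1 = -1.0
This is a geometric sequence with common ratio r = -1.
Next term = -1 * -1 = 1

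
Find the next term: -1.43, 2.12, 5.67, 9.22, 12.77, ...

Differences: 2.12 - -1.43 = 3.55
This is an arithmetic sequence with common difference d = 3.55.
Next term = 12.77 + 3.55 = 16.32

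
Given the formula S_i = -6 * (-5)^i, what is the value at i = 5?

S_5 = -6 * (-5)^5 = -6 * -3125 = 18750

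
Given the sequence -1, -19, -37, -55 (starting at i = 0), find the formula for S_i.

Check differences: -19 - -1 = -18
-37 - -19 = -18
Common difference d = -18.
First term a = -1.
Formula: S_i = -1 - 18*i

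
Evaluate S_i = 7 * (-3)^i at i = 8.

S_8 = 7 * (-3)^8 = 7 * 6561 = 45927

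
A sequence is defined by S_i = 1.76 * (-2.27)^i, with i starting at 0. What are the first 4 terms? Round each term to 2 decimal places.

This is a geometric sequence.
i=0: S_0 = 1.76 * (-2.27)^0 = 1.76
i=1: S_1 = 1.76 * (-2.27)^1 ≈ -4.0
i=2: S_2 = 1.76 * (-2.27)^2 ≈ 9.07
i=3: S_3 = 1.76 * (-2.27)^3 ≈ -20.59
The first 4 terms are: [1.76, -4.0, 9.07, -20.59]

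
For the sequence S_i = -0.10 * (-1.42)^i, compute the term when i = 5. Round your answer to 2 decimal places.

S_5 = -0.1 * (-1.42)^5 ≈ -0.1 * -5.7735 ≈ 0.58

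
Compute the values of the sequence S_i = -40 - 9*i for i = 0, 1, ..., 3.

This is an arithmetic sequence.
i=0: S_0 = -40 + -9*0 = -40
i=1: S_1 = -40 + -9*1 = -49
i=2: S_2 = -40 + -9*2 = -58
i=3: S_3 = -40 + -9*3 = -67
The first 4 terms are: [-40, -49, -58, -67]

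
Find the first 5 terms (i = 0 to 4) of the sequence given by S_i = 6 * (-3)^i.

This is a geometric sequence.
i=0: S_0 = 6 * (-3)^0 = 6
i=1: S_1 = 6 * (-3)^1 = -18
i=2: S_2 = 6 * (-3)^2 = 54
i=3: S_3 = 6 * (-3)^3 = -162
i=4: S_4 = 6 * (-3)^4 = 486
The first 5 terms are: [6, -18, 54, -162, 486]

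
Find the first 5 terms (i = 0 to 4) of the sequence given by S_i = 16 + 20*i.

This is an arithmetic sequence.
i=0: S_0 = 16 + 20*0 = 16
i=1: S_1 = 16 + 20*1 = 36
i=2: S_2 = 16 + 20*2 = 56
i=3: S_3 = 16 + 20*3 = 76
i=4: S_4 = 16 + 20*4 = 96
The first 5 terms are: [16, 36, 56, 76, 96]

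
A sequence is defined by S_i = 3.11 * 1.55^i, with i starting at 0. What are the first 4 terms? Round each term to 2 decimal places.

This is a geometric sequence.
i=0: S_0 = 3.11 * 1.55^0 = 3.11
i=1: S_1 = 3.11 * 1.55^1 ≈ 4.82
i=2: S_2 = 3.11 * 1.55^2 ≈ 7.47
i=3: S_3 = 3.11 * 1.55^3 ≈ 11.58
The first 4 terms are: [3.11, 4.82, 7.47, 11.58]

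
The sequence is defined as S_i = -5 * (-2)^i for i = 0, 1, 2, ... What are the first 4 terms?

This is a geometric sequence.
i=0: S_0 = -5 * (-2)^0 = -5
i=1: S_1 = -5 * (-2)^1 = 10
i=2: S_2 = -5 * (-2)^2 = -20
i=3: S_3 = -5 * (-2)^3 = 40
The first 4 terms are: [-5, 10, -20, 40]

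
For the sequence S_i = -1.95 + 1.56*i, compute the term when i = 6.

S_6 = -1.95 + 1.56*6 = -1.95 + 9.36 = 7.41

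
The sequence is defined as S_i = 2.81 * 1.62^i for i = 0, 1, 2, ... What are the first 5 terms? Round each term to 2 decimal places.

This is a geometric sequence.
i=0: S_0 = 2.81 * 1.62^0 = 2.81
i=1: S_1 = 2.81 * 1.62^1 ≈ 4.55
i=2: S_2 = 2.81 * 1.62^2 ≈ 7.37
i=3: S_3 = 2.81 * 1.62^3 ≈ 11.95
i=4: S_4 = 2.81 * 1.62^4 ≈ 19.35
The first 5 terms are: [2.81, 4.55, 7.37, 11.95, 19.35]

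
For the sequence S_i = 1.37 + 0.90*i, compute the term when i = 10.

S_10 = 1.37 + 0.9*10 = 1.37 + 9.0 = 10.37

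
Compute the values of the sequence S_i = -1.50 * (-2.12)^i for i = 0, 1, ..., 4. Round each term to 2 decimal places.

This is a geometric sequence.
i=0: S_0 = -1.5 * (-2.12)^0 = -1.5
i=1: S_1 = -1.5 * (-2.12)^1 = 3.18
i=2: S_2 = -1.5 * (-2.12)^2 ≈ -6.74
i=3: S_3 = -1.5 * (-2.12)^3 ≈ 14.29
i=4: S_4 = -1.5 * (-2.12)^4 ≈ -30.3
The first 5 terms are: [-1.5, 3.18, -6.74, 14.29, -30.3]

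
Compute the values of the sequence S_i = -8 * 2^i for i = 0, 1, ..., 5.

This is a geometric sequence.
i=0: S_0 = -8 * 2^0 = -8
i=1: S_1 = -8 * 2^1 = -16
i=2: S_2 = -8 * 2^2 = -32
i=3: S_3 = -8 * 2^3 = -64
i=4: S_4 = -8 * 2^4 = -128
i=5: S_5 = -8 * 2^5 = -256
The first 6 terms are: [-8, -16, -32, -64, -128, -256]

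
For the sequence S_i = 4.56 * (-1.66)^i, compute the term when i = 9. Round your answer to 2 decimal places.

S_9 = 4.56 * (-1.66)^9 ≈ 4.56 * -95.7134 ≈ -436.45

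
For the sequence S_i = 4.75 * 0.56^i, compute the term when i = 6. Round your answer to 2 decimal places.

S_6 = 4.75 * 0.56^6 ≈ 4.75 * 0.0308 ≈ 0.15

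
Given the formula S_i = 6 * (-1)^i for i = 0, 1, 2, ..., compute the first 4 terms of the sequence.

This is a geometric sequence.
i=0: S_0 = 6 * (-1)^0 = 6
i=1: S_1 = 6 * (-1)^1 = -6
i=2: S_2 = 6 * (-1)^2 = 6
i=3: S_3 = 6 * (-1)^3 = -6
The first 4 terms are: [6, -6, 6, -6]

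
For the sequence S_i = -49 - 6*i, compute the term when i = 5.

S_5 = -49 + -6*5 = -49 + -30 = -79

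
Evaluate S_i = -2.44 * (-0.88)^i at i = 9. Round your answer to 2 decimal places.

S_9 = -2.44 * (-0.88)^9 ≈ -2.44 * -0.3165 ≈ 0.77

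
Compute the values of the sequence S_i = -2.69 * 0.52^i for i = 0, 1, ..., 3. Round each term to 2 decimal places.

This is a geometric sequence.
i=0: S_0 = -2.69 * 0.52^0 = -2.69
i=1: S_1 = -2.69 * 0.52^1 ≈ -1.4
i=2: S_2 = -2.69 * 0.52^2 ≈ -0.73
i=3: S_3 = -2.69 * 0.52^3 ≈ -0.38
The first 4 terms are: [-2.69, -1.4, -0.73, -0.38]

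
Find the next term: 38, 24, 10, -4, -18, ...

Differences: 24 - 38 = -14
This is an arithmetic sequence with common difference d = -14.
Next term = -18 + -14 = -32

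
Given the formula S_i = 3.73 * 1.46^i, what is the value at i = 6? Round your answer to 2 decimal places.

S_6 = 3.73 * 1.46^6 ≈ 3.73 * 9.6854 ≈ 36.13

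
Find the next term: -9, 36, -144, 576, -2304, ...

Ratios: 36 / -9 = -4.0
This is a geometric sequence with common ratio r = -4.
Next term = -2304 * -4 = 9216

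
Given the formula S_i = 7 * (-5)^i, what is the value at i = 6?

S_6 = 7 * (-5)^6 = 7 * 15625 = 109375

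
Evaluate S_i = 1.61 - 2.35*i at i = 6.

S_6 = 1.61 + -2.35*6 = 1.61 + -14.1 = -12.49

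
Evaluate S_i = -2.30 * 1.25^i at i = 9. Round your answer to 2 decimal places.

S_9 = -2.3 * 1.25^9 ≈ -2.3 * 7.4506 ≈ -17.14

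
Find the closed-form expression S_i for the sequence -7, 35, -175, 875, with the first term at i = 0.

Check ratios: 35 / -7 = -5.0
Common ratio r = -5.
First term a = -7.
Formula: S_i = -7 * (-5)^i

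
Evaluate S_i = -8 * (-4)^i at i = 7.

S_7 = -8 * (-4)^7 = -8 * -16384 = 131072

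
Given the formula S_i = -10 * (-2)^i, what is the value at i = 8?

S_8 = -10 * (-2)^8 = -10 * 256 = -2560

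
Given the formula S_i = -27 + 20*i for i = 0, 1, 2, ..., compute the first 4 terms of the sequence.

This is an arithmetic sequence.
i=0: S_0 = -27 + 20*0 = -27
i=1: S_1 = -27 + 20*1 = -7
i=2: S_2 = -27 + 20*2 = 13
i=3: S_3 = -27 + 20*3 = 33
The first 4 terms are: [-27, -7, 13, 33]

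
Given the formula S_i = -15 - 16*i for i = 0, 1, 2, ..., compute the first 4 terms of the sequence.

This is an arithmetic sequence.
i=0: S_0 = -15 + -16*0 = -15
i=1: S_1 = -15 + -16*1 = -31
i=2: S_2 = -15 + -16*2 = -47
i=3: S_3 = -15 + -16*3 = -63
The first 4 terms are: [-15, -31, -47, -63]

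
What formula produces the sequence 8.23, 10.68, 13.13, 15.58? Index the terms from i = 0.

Check differences: 10.68 - 8.23 = 2.45
13.13 - 10.68 = 2.45
Common difference d = 2.45.
First term a = 8.23.
Formula: S_i = 8.23 + 2.45*i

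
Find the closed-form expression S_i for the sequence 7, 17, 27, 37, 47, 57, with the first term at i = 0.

Check differences: 17 - 7 = 10
27 - 17 = 10
Common difference d = 10.
First term a = 7.
Formula: S_i = 7 + 10*i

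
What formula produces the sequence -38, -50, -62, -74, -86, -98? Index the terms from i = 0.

Check differences: -50 - -38 = -12
-62 - -50 = -12
Common difference d = -12.
First term a = -38.
Formula: S_i = -38 - 12*i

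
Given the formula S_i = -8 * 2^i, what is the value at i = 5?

S_5 = -8 * 2^5 = -8 * 32 = -256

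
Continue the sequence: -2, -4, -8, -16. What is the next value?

Ratios: -4 / -2 = 2.0
This is a geometric sequence with common ratio r = 2.
Next term = -16 * 2 = -32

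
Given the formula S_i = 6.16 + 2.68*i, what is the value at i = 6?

S_6 = 6.16 + 2.68*6 = 6.16 + 16.08 = 22.24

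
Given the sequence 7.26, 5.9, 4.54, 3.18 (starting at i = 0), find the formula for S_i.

Check differences: 5.9 - 7.26 = -1.36
4.54 - 5.9 = -1.36
Common difference d = -1.36.
First term a = 7.26.
Formula: S_i = 7.26 - 1.36*i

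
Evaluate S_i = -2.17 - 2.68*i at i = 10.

S_10 = -2.17 + -2.68*10 = -2.17 + -26.8 = -28.97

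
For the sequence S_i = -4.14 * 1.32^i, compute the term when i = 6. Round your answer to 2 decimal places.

S_6 = -4.14 * 1.32^6 ≈ -4.14 * 5.2899 ≈ -21.9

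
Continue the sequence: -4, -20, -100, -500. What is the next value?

Ratios: -20 / -4 = 5.0
This is a geometric sequence with common ratio r = 5.
Next term = -500 * 5 = -2500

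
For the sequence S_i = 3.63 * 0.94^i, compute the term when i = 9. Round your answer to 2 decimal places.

S_9 = 3.63 * 0.94^9 ≈ 3.63 * 0.573 ≈ 2.08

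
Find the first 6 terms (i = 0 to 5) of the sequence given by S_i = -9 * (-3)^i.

This is a geometric sequence.
i=0: S_0 = -9 * (-3)^0 = -9
i=1: S_1 = -9 * (-3)^1 = 27
i=2: S_2 = -9 * (-3)^2 = -81
i=3: S_3 = -9 * (-3)^3 = 243
i=4: S_4 = -9 * (-3)^4 = -729
i=5: S_5 = -9 * (-3)^5 = 2187
The first 6 terms are: [-9, 27, -81, 243, -729, 2187]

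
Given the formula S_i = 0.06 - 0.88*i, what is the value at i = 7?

S_7 = 0.06 + -0.88*7 = 0.06 + -6.16 = -6.1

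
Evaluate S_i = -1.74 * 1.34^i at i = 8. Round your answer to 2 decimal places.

S_8 = -1.74 * 1.34^8 ≈ -1.74 * 10.3953 ≈ -18.09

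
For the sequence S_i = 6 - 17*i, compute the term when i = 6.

S_6 = 6 + -17*6 = 6 + -102 = -96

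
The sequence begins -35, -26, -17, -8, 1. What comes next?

Differences: -26 - -35 = 9
This is an arithmetic sequence with common difference d = 9.
Next term = 1 + 9 = 10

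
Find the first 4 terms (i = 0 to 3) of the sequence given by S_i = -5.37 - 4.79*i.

This is an arithmetic sequence.
i=0: S_0 = -5.37 + -4.79*0 = -5.37
i=1: S_1 = -5.37 + -4.79*1 = -10.16
i=2: S_2 = -5.37 + -4.79*2 = -14.95
i=3: S_3 = -5.37 + -4.79*3 = -19.74
The first 4 terms are: [-5.37, -10.16, -14.95, -19.74]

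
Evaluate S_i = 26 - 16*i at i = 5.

S_5 = 26 + -16*5 = 26 + -80 = -54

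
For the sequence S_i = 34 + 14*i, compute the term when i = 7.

S_7 = 34 + 14*7 = 34 + 98 = 132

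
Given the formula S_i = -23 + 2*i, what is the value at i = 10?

S_10 = -23 + 2*10 = -23 + 20 = -3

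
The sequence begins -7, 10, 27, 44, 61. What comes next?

Differences: 10 - -7 = 17
This is an arithmetic sequence with common difference d = 17.
Next term = 61 + 17 = 78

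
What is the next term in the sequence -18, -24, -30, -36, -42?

Differences: -24 - -18 = -6
This is an arithmetic sequence with common difference d = -6.
Next term = -42 + -6 = -48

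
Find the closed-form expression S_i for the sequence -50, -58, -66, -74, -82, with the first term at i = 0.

Check differences: -58 - -50 = -8
-66 - -58 = -8
Common difference d = -8.
First term a = -50.
Formula: S_i = -50 - 8*i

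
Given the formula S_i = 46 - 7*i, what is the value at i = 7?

S_7 = 46 + -7*7 = 46 + -49 = -3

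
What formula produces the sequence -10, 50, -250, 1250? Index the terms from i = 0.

Check ratios: 50 / -10 = -5.0
Common ratio r = -5.
First term a = -10.
Formula: S_i = -10 * (-5)^i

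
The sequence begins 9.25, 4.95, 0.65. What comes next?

Differences: 4.95 - 9.25 = -4.3
This is an arithmetic sequence with common difference d = -4.3.
Next term = 0.65 + -4.3 = -3.65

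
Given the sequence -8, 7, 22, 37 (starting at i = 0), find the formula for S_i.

Check differences: 7 - -8 = 15
22 - 7 = 15
Common difference d = 15.
First term a = -8.
Formula: S_i = -8 + 15*i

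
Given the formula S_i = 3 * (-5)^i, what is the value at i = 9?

S_9 = 3 * (-5)^9 = 3 * -1953125 = -5859375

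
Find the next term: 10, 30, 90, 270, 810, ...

Ratios: 30 / 10 = 3.0
This is a geometric sequence with common ratio r = 3.
Next term = 810 * 3 = 2430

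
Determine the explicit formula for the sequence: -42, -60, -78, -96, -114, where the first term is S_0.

Check differences: -60 - -42 = -18
-78 - -60 = -18
Common difference d = -18.
First term a = -42.
Formula: S_i = -42 - 18*i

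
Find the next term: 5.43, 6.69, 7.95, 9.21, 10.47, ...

Differences: 6.69 - 5.43 = 1.26
This is an arithmetic sequence with common difference d = 1.26.
Next term = 10.47 + 1.26 = 11.73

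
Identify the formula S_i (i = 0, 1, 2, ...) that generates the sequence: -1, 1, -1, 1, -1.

Check ratios: 1 / -1 = -1.0
Common ratio r = -1.
First term a = -1.
Formula: S_i = -1 * (-1)^i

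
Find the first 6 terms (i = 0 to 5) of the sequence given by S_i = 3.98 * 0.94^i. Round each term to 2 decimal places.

This is a geometric sequence.
i=0: S_0 = 3.98 * 0.94^0 = 3.98
i=1: S_1 = 3.98 * 0.94^1 ≈ 3.74
i=2: S_2 = 3.98 * 0.94^2 ≈ 3.52
i=3: S_3 = 3.98 * 0.94^3 ≈ 3.31
i=4: S_4 = 3.98 * 0.94^4 ≈ 3.11
i=5: S_5 = 3.98 * 0.94^5 ≈ 2.92
The first 6 terms are: [3.98, 3.74, 3.52, 3.31, 3.11, 2.92]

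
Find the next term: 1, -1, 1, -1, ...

Ratios: -1 / 1 = -1.0
This is a geometric sequence with common ratio r = -1.
Next term = -1 * -1 = 1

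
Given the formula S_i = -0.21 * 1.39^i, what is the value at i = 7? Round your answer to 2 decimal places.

S_7 = -0.21 * 1.39^7 ≈ -0.21 * 10.0254 ≈ -2.11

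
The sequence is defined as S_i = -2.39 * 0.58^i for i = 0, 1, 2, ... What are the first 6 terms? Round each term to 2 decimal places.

This is a geometric sequence.
i=0: S_0 = -2.39 * 0.58^0 = -2.39
i=1: S_1 = -2.39 * 0.58^1 ≈ -1.39
i=2: S_2 = -2.39 * 0.58^2 ≈ -0.8
i=3: S_3 = -2.39 * 0.58^3 ≈ -0.47
i=4: S_4 = -2.39 * 0.58^4 ≈ -0.27
i=5: S_5 = -2.39 * 0.58^5 ≈ -0.16
The first 6 terms are: [-2.39, -1.39, -0.8, -0.47, -0.27, -0.16]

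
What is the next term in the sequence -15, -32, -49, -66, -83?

Differences: -32 - -15 = -17
This is an arithmetic sequence with common difference d = -17.
Next term = -83 + -17 = -100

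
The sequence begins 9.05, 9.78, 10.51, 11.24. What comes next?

Differences: 9.78 - 9.05 = 0.73
This is an arithmetic sequence with common difference d = 0.73.
Next term = 11.24 + 0.73 = 11.97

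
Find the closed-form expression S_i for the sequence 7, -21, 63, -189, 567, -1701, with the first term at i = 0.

Check ratios: -21 / 7 = -3.0
Common ratio r = -3.
First term a = 7.
Formula: S_i = 7 * (-3)^i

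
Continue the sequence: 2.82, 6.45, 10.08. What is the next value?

Differences: 6.45 - 2.82 = 3.63
This is an arithmetic sequence with common difference d = 3.63.
Next term = 10.08 + 3.63 = 13.71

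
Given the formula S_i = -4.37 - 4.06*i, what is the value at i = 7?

S_7 = -4.37 + -4.06*7 = -4.37 + -28.42 = -32.79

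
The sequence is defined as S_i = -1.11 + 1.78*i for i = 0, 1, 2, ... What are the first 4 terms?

This is an arithmetic sequence.
i=0: S_0 = -1.11 + 1.78*0 = -1.11
i=1: S_1 = -1.11 + 1.78*1 = 0.67
i=2: S_2 = -1.11 + 1.78*2 = 2.45
i=3: S_3 = -1.11 + 1.78*3 = 4.23
The first 4 terms are: [-1.11, 0.67, 2.45, 4.23]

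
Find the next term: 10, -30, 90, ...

Ratios: -30 / 10 = -3.0
This is a geometric sequence with common ratio r = -3.
Next term = 90 * -3 = -270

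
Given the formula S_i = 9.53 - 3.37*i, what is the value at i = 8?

S_8 = 9.53 + -3.37*8 = 9.53 + -26.96 = -17.43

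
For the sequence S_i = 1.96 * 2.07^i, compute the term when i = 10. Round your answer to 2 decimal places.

S_10 = 1.96 * 2.07^10 ≈ 1.96 * 1444.4531 ≈ 2831.13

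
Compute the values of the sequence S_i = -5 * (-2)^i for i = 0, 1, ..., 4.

This is a geometric sequence.
i=0: S_0 = -5 * (-2)^0 = -5
i=1: S_1 = -5 * (-2)^1 = 10
i=2: S_2 = -5 * (-2)^2 = -20
i=3: S_3 = -5 * (-2)^3 = 40
i=4: S_4 = -5 * (-2)^4 = -80
The first 5 terms are: [-5, 10, -20, 40, -80]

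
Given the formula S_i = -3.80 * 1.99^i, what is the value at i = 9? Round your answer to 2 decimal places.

S_9 = -3.8 * 1.99^9 ≈ -3.8 * 489.4155 ≈ -1859.78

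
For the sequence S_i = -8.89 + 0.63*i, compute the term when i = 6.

S_6 = -8.89 + 0.63*6 = -8.89 + 3.78 = -5.11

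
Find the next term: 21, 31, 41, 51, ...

Differences: 31 - 21 = 10
This is an arithmetic sequence with common difference d = 10.
Next term = 51 + 10 = 61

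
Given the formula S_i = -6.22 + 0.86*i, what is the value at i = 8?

S_8 = -6.22 + 0.86*8 = -6.22 + 6.88 = 0.66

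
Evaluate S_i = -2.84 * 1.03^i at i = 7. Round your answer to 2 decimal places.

S_7 = -2.84 * 1.03^7 ≈ -2.84 * 1.2299 ≈ -3.49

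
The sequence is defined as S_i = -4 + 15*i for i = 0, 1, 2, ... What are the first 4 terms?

This is an arithmetic sequence.
i=0: S_0 = -4 + 15*0 = -4
i=1: S_1 = -4 + 15*1 = 11
i=2: S_2 = -4 + 15*2 = 26
i=3: S_3 = -4 + 15*3 = 41
The first 4 terms are: [-4, 11, 26, 41]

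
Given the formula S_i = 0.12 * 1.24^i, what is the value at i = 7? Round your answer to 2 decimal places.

S_7 = 0.12 * 1.24^7 ≈ 0.12 * 4.5077 ≈ 0.54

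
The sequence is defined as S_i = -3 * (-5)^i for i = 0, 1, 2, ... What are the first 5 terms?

This is a geometric sequence.
i=0: S_0 = -3 * (-5)^0 = -3
i=1: S_1 = -3 * (-5)^1 = 15
i=2: S_2 = -3 * (-5)^2 = -75
i=3: S_3 = -3 * (-5)^3 = 375
i=4: S_4 = -3 * (-5)^4 = -1875
The first 5 terms are: [-3, 15, -75, 375, -1875]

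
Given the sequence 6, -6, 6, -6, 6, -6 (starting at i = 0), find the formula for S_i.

Check ratios: -6 / 6 = -1.0
Common ratio r = -1.
First term a = 6.
Formula: S_i = 6 * (-1)^i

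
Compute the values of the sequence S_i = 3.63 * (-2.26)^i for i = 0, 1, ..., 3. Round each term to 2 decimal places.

This is a geometric sequence.
i=0: S_0 = 3.63 * (-2.26)^0 = 3.63
i=1: S_1 = 3.63 * (-2.26)^1 ≈ -8.2
i=2: S_2 = 3.63 * (-2.26)^2 ≈ 18.54
i=3: S_3 = 3.63 * (-2.26)^3 ≈ -41.9
The first 4 terms are: [3.63, -8.2, 18.54, -41.9]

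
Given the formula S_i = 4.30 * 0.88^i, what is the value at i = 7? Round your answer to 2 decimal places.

S_7 = 4.3 * 0.88^7 ≈ 4.3 * 0.4087 ≈ 1.76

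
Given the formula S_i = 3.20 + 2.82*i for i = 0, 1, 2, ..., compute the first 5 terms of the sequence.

This is an arithmetic sequence.
i=0: S_0 = 3.2 + 2.82*0 = 3.2
i=1: S_1 = 3.2 + 2.82*1 = 6.02
i=2: S_2 = 3.2 + 2.82*2 = 8.84
i=3: S_3 = 3.2 + 2.82*3 = 11.66
i=4: S_4 = 3.2 + 2.82*4 = 14.48
The first 5 terms are: [3.2, 6.02, 8.84, 11.66, 14.48]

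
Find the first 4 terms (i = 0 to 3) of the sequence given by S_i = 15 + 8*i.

This is an arithmetic sequence.
i=0: S_0 = 15 + 8*0 = 15
i=1: S_1 = 15 + 8*1 = 23
i=2: S_2 = 15 + 8*2 = 31
i=3: S_3 = 15 + 8*3 = 39
The first 4 terms are: [15, 23, 31, 39]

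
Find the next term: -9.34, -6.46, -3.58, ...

Differences: -6.46 - -9.34 = 2.88
This is an arithmetic sequence with common difference d = 2.88.
Next term = -3.58 + 2.88 = -0.7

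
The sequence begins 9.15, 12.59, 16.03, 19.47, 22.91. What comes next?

Differences: 12.59 - 9.15 = 3.44
This is an arithmetic sequence with common difference d = 3.44.
Next term = 22.91 + 3.44 = 26.35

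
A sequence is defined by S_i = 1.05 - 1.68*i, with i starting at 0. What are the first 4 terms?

This is an arithmetic sequence.
i=0: S_0 = 1.05 + -1.68*0 = 1.05
i=1: S_1 = 1.05 + -1.68*1 = -0.63
i=2: S_2 = 1.05 + -1.68*2 = -2.31
i=3: S_3 = 1.05 + -1.68*3 = -3.99
The first 4 terms are: [1.05, -0.63, -2.31, -3.99]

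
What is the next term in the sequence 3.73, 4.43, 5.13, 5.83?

Differences: 4.43 - 3.73 = 0.7
This is an arithmetic sequence with common difference d = 0.7.
Next term = 5.83 + 0.7 = 6.53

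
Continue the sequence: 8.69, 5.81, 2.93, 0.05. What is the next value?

Differences: 5.81 - 8.69 = -2.88
This is an arithmetic sequence with common difference d = -2.88.
Next term = 0.05 + -2.88 = -2.83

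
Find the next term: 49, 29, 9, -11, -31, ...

Differences: 29 - 49 = -20
This is an arithmetic sequence with common difference d = -20.
Next term = -31 + -20 = -51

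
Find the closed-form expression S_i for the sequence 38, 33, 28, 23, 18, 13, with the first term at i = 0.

Check differences: 33 - 38 = -5
28 - 33 = -5
Common difference d = -5.
First term a = 38.
Formula: S_i = 38 - 5*i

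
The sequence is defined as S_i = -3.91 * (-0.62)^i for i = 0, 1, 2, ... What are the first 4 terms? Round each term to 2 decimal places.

This is a geometric sequence.
i=0: S_0 = -3.91 * (-0.62)^0 = -3.91
i=1: S_1 = -3.91 * (-0.62)^1 ≈ 2.42
i=2: S_2 = -3.91 * (-0.62)^2 ≈ -1.5
i=3: S_3 = -3.91 * (-0.62)^3 ≈ 0.93
The first 4 terms are: [-3.91, 2.42, -1.5, 0.93]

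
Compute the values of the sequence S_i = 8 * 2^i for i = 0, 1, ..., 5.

This is a geometric sequence.
i=0: S_0 = 8 * 2^0 = 8
i=1: S_1 = 8 * 2^1 = 16
i=2: S_2 = 8 * 2^2 = 32
i=3: S_3 = 8 * 2^3 = 64
i=4: S_4 = 8 * 2^4 = 128
i=5: S_5 = 8 * 2^5 = 256
The first 6 terms are: [8, 16, 32, 64, 128, 256]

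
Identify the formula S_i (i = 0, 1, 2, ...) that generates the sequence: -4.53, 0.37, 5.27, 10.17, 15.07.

Check differences: 0.37 - -4.53 = 4.9
5.27 - 0.37 = 4.9
Common difference d = 4.9.
First term a = -4.53.
Formula: S_i = -4.53 + 4.90*i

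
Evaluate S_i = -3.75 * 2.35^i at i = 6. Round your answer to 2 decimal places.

S_6 = -3.75 * 2.35^6 ≈ -3.75 * 168.4252 ≈ -631.59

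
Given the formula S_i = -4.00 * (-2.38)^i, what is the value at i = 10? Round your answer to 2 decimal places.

S_10 = -4.0 * (-2.38)^10 ≈ -4.0 * 5831.3562 ≈ -23325.42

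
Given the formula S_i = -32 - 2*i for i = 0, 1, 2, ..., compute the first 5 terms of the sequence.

This is an arithmetic sequence.
i=0: S_0 = -32 + -2*0 = -32
i=1: S_1 = -32 + -2*1 = -34
i=2: S_2 = -32 + -2*2 = -36
i=3: S_3 = -32 + -2*3 = -38
i=4: S_4 = -32 + -2*4 = -40
The first 5 terms are: [-32, -34, -36, -38, -40]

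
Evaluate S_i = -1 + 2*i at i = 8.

S_8 = -1 + 2*8 = -1 + 16 = 15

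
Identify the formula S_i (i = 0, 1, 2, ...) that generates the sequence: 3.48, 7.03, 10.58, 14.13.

Check differences: 7.03 - 3.48 = 3.55
10.58 - 7.03 = 3.55
Common difference d = 3.55.
First term a = 3.48.
Formula: S_i = 3.48 + 3.55*i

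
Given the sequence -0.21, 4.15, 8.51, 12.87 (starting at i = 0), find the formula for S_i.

Check differences: 4.15 - -0.21 = 4.36
8.51 - 4.15 = 4.36
Common difference d = 4.36.
First term a = -0.21.
Formula: S_i = -0.21 + 4.36*i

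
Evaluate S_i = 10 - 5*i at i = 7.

S_7 = 10 + -5*7 = 10 + -35 = -25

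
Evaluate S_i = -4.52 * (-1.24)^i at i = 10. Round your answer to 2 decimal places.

S_10 = -4.52 * (-1.24)^10 ≈ -4.52 * 8.5944 ≈ -38.85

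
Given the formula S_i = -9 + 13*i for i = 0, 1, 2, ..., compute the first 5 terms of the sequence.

This is an arithmetic sequence.
i=0: S_0 = -9 + 13*0 = -9
i=1: S_1 = -9 + 13*1 = 4
i=2: S_2 = -9 + 13*2 = 17
i=3: S_3 = -9 + 13*3 = 30
i=4: S_4 = -9 + 13*4 = 43
The first 5 terms are: [-9, 4, 17, 30, 43]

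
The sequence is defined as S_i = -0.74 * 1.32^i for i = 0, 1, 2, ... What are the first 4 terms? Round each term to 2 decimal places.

This is a geometric sequence.
i=0: S_0 = -0.74 * 1.32^0 = -0.74
i=1: S_1 = -0.74 * 1.32^1 ≈ -0.98
i=2: S_2 = -0.74 * 1.32^2 ≈ -1.29
i=3: S_3 = -0.74 * 1.32^3 ≈ -1.7
The first 4 terms are: [-0.74, -0.98, -1.29, -1.7]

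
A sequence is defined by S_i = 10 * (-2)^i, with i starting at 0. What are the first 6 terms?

This is a geometric sequence.
i=0: S_0 = 10 * (-2)^0 = 10
i=1: S_1 = 10 * (-2)^1 = -20
i=2: S_2 = 10 * (-2)^2 = 40
i=3: S_3 = 10 * (-2)^3 = -80
i=4: S_4 = 10 * (-2)^4 = 160
i=5: S_5 = 10 * (-2)^5 = -320
The first 6 terms are: [10, -20, 40, -80, 160, -320]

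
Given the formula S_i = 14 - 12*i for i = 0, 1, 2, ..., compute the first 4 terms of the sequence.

This is an arithmetic sequence.
i=0: S_0 = 14 + -12*0 = 14
i=1: S_1 = 14 + -12*1 = 2
i=2: S_2 = 14 + -12*2 = -10
i=3: S_3 = 14 + -12*3 = -22
The first 4 terms are: [14, 2, -10, -22]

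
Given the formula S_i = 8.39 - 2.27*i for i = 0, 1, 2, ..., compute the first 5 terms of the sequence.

This is an arithmetic sequence.
i=0: S_0 = 8.39 + -2.27*0 = 8.39
i=1: S_1 = 8.39 + -2.27*1 = 6.12
i=2: S_2 = 8.39 + -2.27*2 = 3.85
i=3: S_3 = 8.39 + -2.27*3 = 1.58
i=4: S_4 = 8.39 + -2.27*4 = -0.69
The first 5 terms are: [8.39, 6.12, 3.85, 1.58, -0.69]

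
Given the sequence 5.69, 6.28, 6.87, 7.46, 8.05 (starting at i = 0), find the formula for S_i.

Check differences: 6.28 - 5.69 = 0.59
6.87 - 6.28 = 0.59
Common difference d = 0.59.
First term a = 5.69.
Formula: S_i = 5.69 + 0.59*i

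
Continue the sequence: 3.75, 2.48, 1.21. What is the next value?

Differences: 2.48 - 3.75 = -1.27
This is an arithmetic sequence with common difference d = -1.27.
Next term = 1.21 + -1.27 = -0.06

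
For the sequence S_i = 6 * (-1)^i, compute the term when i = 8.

S_8 = 6 * (-1)^8 = 6 * 1 = 6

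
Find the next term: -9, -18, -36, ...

Ratios: -18 / -9 = 2.0
This is a geometric sequence with common ratio r = 2.
Next term = -36 * 2 = -72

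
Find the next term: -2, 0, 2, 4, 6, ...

Differences: 0 - -2 = 2
This is an arithmetic sequence with common difference d = 2.
Next term = 6 + 2 = 8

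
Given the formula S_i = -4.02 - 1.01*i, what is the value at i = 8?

S_8 = -4.02 + -1.01*8 = -4.02 + -8.08 = -12.1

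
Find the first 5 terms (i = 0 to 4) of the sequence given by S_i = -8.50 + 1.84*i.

This is an arithmetic sequence.
i=0: S_0 = -8.5 + 1.84*0 = -8.5
i=1: S_1 = -8.5 + 1.84*1 = -6.66
i=2: S_2 = -8.5 + 1.84*2 = -4.82
i=3: S_3 = -8.5 + 1.84*3 = -2.98
i=4: S_4 = -8.5 + 1.84*4 = -1.14
The first 5 terms are: [-8.5, -6.66, -4.82, -2.98, -1.14]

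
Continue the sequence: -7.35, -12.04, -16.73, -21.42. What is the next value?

Differences: -12.04 - -7.35 = -4.69
This is an arithmetic sequence with common difference d = -4.69.
Next term = -21.42 + -4.69 = -26.11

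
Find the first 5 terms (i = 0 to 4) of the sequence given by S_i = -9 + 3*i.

This is an arithmetic sequence.
i=0: S_0 = -9 + 3*0 = -9
i=1: S_1 = -9 + 3*1 = -6
i=2: S_2 = -9 + 3*2 = -3
i=3: S_3 = -9 + 3*3 = 0
i=4: S_4 = -9 + 3*4 = 3
The first 5 terms are: [-9, -6, -3, 0, 3]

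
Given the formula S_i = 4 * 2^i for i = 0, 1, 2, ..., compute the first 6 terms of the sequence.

This is a geometric sequence.
i=0: S_0 = 4 * 2^0 = 4
i=1: S_1 = 4 * 2^1 = 8
i=2: S_2 = 4 * 2^2 = 16
i=3: S_3 = 4 * 2^3 = 32
i=4: S_4 = 4 * 2^4 = 64
i=5: S_5 = 4 * 2^5 = 128
The first 6 terms are: [4, 8, 16, 32, 64, 128]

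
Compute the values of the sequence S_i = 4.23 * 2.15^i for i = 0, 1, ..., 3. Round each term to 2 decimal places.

This is a geometric sequence.
i=0: S_0 = 4.23 * 2.15^0 = 4.23
i=1: S_1 = 4.23 * 2.15^1 ≈ 9.09
i=2: S_2 = 4.23 * 2.15^2 ≈ 19.55
i=3: S_3 = 4.23 * 2.15^3 ≈ 42.04
The first 4 terms are: [4.23, 9.09, 19.55, 42.04]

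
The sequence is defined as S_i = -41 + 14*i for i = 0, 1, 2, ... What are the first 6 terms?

This is an arithmetic sequence.
i=0: S_0 = -41 + 14*0 = -41
i=1: S_1 = -41 + 14*1 = -27
i=2: S_2 = -41 + 14*2 = -13
i=3: S_3 = -41 + 14*3 = 1
i=4: S_4 = -41 + 14*4 = 15
i=5: S_5 = -41 + 14*5 = 29
The first 6 terms are: [-41, -27, -13, 1, 15, 29]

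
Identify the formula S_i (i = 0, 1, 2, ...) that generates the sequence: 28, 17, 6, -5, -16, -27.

Check differences: 17 - 28 = -11
6 - 17 = -11
Common difference d = -11.
First term a = 28.
Formula: S_i = 28 - 11*i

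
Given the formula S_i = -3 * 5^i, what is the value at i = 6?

S_6 = -3 * 5^6 = -3 * 15625 = -46875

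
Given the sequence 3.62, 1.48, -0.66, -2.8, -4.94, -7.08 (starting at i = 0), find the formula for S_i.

Check differences: 1.48 - 3.62 = -2.14
-0.66 - 1.48 = -2.14
Common difference d = -2.14.
First term a = 3.62.
Formula: S_i = 3.62 - 2.14*i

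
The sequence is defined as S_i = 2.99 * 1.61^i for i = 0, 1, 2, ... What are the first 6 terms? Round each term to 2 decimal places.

This is a geometric sequence.
i=0: S_0 = 2.99 * 1.61^0 = 2.99
i=1: S_1 = 2.99 * 1.61^1 ≈ 4.81
i=2: S_2 = 2.99 * 1.61^2 ≈ 7.75
i=3: S_3 = 2.99 * 1.61^3 ≈ 12.48
i=4: S_4 = 2.99 * 1.61^4 ≈ 20.09
i=5: S_5 = 2.99 * 1.61^5 ≈ 32.34
The first 6 terms are: [2.99, 4.81, 7.75, 12.48, 20.09, 32.34]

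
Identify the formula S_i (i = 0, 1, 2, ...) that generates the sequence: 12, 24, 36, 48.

Check differences: 24 - 12 = 12
36 - 24 = 12
Common difference d = 12.
First term a = 12.
Formula: S_i = 12 + 12*i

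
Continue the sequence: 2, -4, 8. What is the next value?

Ratios: -4 / 2 = -2.0
This is a geometric sequence with common ratio r = -2.
Next term = 8 * -2 = -16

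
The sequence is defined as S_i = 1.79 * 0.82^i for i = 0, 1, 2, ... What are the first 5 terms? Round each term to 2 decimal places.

This is a geometric sequence.
i=0: S_0 = 1.79 * 0.82^0 = 1.79
i=1: S_1 = 1.79 * 0.82^1 ≈ 1.47
i=2: S_2 = 1.79 * 0.82^2 ≈ 1.2
i=3: S_3 = 1.79 * 0.82^3 ≈ 0.99
i=4: S_4 = 1.79 * 0.82^4 ≈ 0.81
The first 5 terms are: [1.79, 1.47, 1.2, 0.99, 0.81]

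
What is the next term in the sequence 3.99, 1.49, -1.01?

Differences: 1.49 - 3.99 = -2.5
This is an arithmetic sequence with common difference d = -2.5.
Next term = -1.01 + -2.5 = -3.51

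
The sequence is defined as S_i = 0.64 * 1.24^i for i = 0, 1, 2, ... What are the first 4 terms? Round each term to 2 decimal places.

This is a geometric sequence.
i=0: S_0 = 0.64 * 1.24^0 = 0.64
i=1: S_1 = 0.64 * 1.24^1 ≈ 0.79
i=2: S_2 = 0.64 * 1.24^2 ≈ 0.98
i=3: S_3 = 0.64 * 1.24^3 ≈ 1.22
The first 4 terms are: [0.64, 0.79, 0.98, 1.22]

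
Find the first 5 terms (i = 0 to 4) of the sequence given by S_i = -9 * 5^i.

This is a geometric sequence.
i=0: S_0 = -9 * 5^0 = -9
i=1: S_1 = -9 * 5^1 = -45
i=2: S_2 = -9 * 5^2 = -225
i=3: S_3 = -9 * 5^3 = -1125
i=4: S_4 = -9 * 5^4 = -5625
The first 5 terms are: [-9, -45, -225, -1125, -5625]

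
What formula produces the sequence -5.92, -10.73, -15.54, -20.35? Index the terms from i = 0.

Check differences: -10.73 - -5.92 = -4.81
-15.54 - -10.73 = -4.81
Common difference d = -4.81.
First term a = -5.92.
Formula: S_i = -5.92 - 4.81*i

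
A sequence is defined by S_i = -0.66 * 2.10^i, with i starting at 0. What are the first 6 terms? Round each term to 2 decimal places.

This is a geometric sequence.
i=0: S_0 = -0.66 * 2.1^0 = -0.66
i=1: S_1 = -0.66 * 2.1^1 ≈ -1.39
i=2: S_2 = -0.66 * 2.1^2 ≈ -2.91
i=3: S_3 = -0.66 * 2.1^3 ≈ -6.11
i=4: S_4 = -0.66 * 2.1^4 ≈ -12.84
i=5: S_5 = -0.66 * 2.1^5 ≈ -26.96
The first 6 terms are: [-0.66, -1.39, -2.91, -6.11, -12.84, -26.96]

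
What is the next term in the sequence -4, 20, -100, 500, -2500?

Ratios: 20 / -4 = -5.0
This is a geometric sequence with common ratio r = -5.
Next term = -2500 * -5 = 12500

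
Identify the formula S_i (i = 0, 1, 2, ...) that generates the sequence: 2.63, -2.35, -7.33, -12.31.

Check differences: -2.35 - 2.63 = -4.98
-7.33 - -2.35 = -4.98
Common difference d = -4.98.
First term a = 2.63.
Formula: S_i = 2.63 - 4.98*i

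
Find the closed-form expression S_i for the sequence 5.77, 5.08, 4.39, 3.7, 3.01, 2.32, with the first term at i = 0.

Check differences: 5.08 - 5.77 = -0.69
4.39 - 5.08 = -0.69
Common difference d = -0.69.
First term a = 5.77.
Formula: S_i = 5.77 - 0.69*i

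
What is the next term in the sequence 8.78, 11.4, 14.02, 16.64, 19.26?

Differences: 11.4 - 8.78 = 2.62
This is an arithmetic sequence with common difference d = 2.62.
Next term = 19.26 + 2.62 = 21.88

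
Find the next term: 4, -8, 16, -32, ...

Ratios: -8 / 4 = -2.0
This is a geometric sequence with common ratio r = -2.
Next term = -32 * -2 = 64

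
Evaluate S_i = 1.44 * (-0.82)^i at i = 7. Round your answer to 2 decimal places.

S_7 = 1.44 * (-0.82)^7 ≈ 1.44 * -0.2493 ≈ -0.36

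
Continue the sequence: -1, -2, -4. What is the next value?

Ratios: -2 / -1 = 2.0
This is a geometric sequence with common ratio r = 2.
Next term = -4 * 2 = -8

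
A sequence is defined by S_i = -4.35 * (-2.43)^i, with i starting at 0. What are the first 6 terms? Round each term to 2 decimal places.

This is a geometric sequence.
i=0: S_0 = -4.35 * (-2.43)^0 = -4.35
i=1: S_1 = -4.35 * (-2.43)^1 ≈ 10.57
i=2: S_2 = -4.35 * (-2.43)^2 ≈ -25.69
i=3: S_3 = -4.35 * (-2.43)^3 ≈ 62.42
i=4: S_4 = -4.35 * (-2.43)^4 ≈ -151.68
i=5: S_5 = -4.35 * (-2.43)^5 ≈ 368.57
The first 6 terms are: [-4.35, 10.57, -25.69, 62.42, -151.68, 368.57]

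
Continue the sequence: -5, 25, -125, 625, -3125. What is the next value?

Ratios: 25 / -5 = -5.0
This is a geometric sequence with common ratio r = -5.
Next term = -3125 * -5 = 15625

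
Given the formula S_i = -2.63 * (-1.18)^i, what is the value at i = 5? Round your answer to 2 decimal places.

S_5 = -2.63 * (-1.18)^5 ≈ -2.63 * -2.2878 ≈ 6.02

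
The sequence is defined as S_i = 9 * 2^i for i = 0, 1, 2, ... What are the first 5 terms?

This is a geometric sequence.
i=0: S_0 = 9 * 2^0 = 9
i=1: S_1 = 9 * 2^1 = 18
i=2: S_2 = 9 * 2^2 = 36
i=3: S_3 = 9 * 2^3 = 72
i=4: S_4 = 9 * 2^4 = 144
The first 5 terms are: [9, 18, 36, 72, 144]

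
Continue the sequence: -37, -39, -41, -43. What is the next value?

Differences: -39 - -37 = -2
This is an arithmetic sequence with common difference d = -2.
Next term = -43 + -2 = -45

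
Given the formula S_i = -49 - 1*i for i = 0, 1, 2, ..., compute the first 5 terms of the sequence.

This is an arithmetic sequence.
i=0: S_0 = -49 + -1*0 = -49
i=1: S_1 = -49 + -1*1 = -50
i=2: S_2 = -49 + -1*2 = -51
i=3: S_3 = -49 + -1*3 = -52
i=4: S_4 = -49 + -1*4 = -53
The first 5 terms are: [-49, -50, -51, -52, -53]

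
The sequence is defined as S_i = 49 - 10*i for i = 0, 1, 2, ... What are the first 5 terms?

This is an arithmetic sequence.
i=0: S_0 = 49 + -10*0 = 49
i=1: S_1 = 49 + -10*1 = 39
i=2: S_2 = 49 + -10*2 = 29
i=3: S_3 = 49 + -10*3 = 19
i=4: S_4 = 49 + -10*4 = 9
The first 5 terms are: [49, 39, 29, 19, 9]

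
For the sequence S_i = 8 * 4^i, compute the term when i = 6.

S_6 = 8 * 4^6 = 8 * 4096 = 32768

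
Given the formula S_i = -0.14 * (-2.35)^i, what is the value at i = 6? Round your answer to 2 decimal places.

S_6 = -0.14 * (-2.35)^6 ≈ -0.14 * 168.4252 ≈ -23.58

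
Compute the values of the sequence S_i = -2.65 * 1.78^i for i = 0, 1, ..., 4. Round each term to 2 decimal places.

This is a geometric sequence.
i=0: S_0 = -2.65 * 1.78^0 = -2.65
i=1: S_1 = -2.65 * 1.78^1 ≈ -4.72
i=2: S_2 = -2.65 * 1.78^2 ≈ -8.4
i=3: S_3 = -2.65 * 1.78^3 ≈ -14.95
i=4: S_4 = -2.65 * 1.78^4 ≈ -26.6
The first 5 terms are: [-2.65, -4.72, -8.4, -14.95, -26.6]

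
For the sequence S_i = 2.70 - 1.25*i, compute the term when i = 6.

S_6 = 2.7 + -1.25*6 = 2.7 + -7.5 = -4.8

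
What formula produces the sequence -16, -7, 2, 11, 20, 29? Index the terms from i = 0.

Check differences: -7 - -16 = 9
2 - -7 = 9
Common difference d = 9.
First term a = -16.
Formula: S_i = -16 + 9*i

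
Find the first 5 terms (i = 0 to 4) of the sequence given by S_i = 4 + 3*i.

This is an arithmetic sequence.
i=0: S_0 = 4 + 3*0 = 4
i=1: S_1 = 4 + 3*1 = 7
i=2: S_2 = 4 + 3*2 = 10
i=3: S_3 = 4 + 3*3 = 13
i=4: S_4 = 4 + 3*4 = 16
The first 5 terms are: [4, 7, 10, 13, 16]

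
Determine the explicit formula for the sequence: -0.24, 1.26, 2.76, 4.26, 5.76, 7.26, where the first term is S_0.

Check differences: 1.26 - -0.24 = 1.5
2.76 - 1.26 = 1.5
Common difference d = 1.5.
First term a = -0.24.
Formula: S_i = -0.24 + 1.50*i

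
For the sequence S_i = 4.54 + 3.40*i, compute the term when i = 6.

S_6 = 4.54 + 3.4*6 = 4.54 + 20.4 = 24.94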